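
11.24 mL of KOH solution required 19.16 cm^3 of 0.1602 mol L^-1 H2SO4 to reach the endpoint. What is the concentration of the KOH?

n(H2SO4) delivered = 0.1602 x 0.01916 = 0.003069 mol.
The reaction is 2 KOH + 1 H2SO4, so n(KOH) = 0.003069 x 2/1 = 0.006139 mol.
[KOH] = 0.006139 mol / 0.01124 L = 0.546 M.

0.546 M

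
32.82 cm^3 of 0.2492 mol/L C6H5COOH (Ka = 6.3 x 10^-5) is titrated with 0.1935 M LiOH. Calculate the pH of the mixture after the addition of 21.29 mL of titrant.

4.21

Initial n(C6H5COOH) = 0.2492 x 0.03282 = 0.008179 mol.
n(LiOH) added = 0.1935 x 0.02129 = 0.004120 mol, converting that many moles of C6H5COOH to C6H5COO-.
Remaining n(C6H5COOH) = 0.004059 mol; n(C6H5COO-) = 0.004120 mol.
By Henderson-Hasselbalch, pH = pKa + log([A^-]/[HA]) = 4.20 + log(0.004120/0.004059) = 4.20 + (+0.01) = 4.21.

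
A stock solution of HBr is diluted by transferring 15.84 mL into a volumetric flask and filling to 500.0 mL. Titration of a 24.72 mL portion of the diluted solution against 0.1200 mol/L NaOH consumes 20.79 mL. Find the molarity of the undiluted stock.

3.19 M

n(NaOH) = 0.1200 x 0.02079 = 0.002495 mol.
n(HBr) in the aliquot = 0.002495 mol.
[diluted HBr] = 0.002495 / 0.02472 = 0.1009 M.
Dilution factor = 500.0/15.84 = 31.57, so [stock] = 0.1009 x 31.57 = 3.19 M.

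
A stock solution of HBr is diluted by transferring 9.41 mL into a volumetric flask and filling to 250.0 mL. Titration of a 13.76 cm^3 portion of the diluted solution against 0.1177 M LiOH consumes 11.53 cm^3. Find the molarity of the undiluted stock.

2.62 M

n(LiOH) = 0.1177 x 0.01153 = 0.001357 mol.
n(HBr) in the aliquot = 0.001357 mol.
[diluted HBr] = 0.001357 / 0.01376 = 0.09863 M.
Dilution factor = 250.0/9.410 = 26.57, so [stock] = 0.09863 x 26.57 = 2.62 M.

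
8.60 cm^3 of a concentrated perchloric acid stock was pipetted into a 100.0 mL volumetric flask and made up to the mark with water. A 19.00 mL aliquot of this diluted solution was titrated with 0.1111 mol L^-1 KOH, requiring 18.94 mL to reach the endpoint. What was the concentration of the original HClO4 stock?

n(KOH) = 0.1111 x 0.01894 = 0.002104 mol.
n(HClO4) in the aliquot = 0.002104 mol.
[diluted HClO4] = 0.002104 / 0.01900 = 0.1107 M.
Dilution factor = 100.0/8.600 = 11.63, so [stock] = 0.1107 x 11.63 = 1.29 M.

1.29 M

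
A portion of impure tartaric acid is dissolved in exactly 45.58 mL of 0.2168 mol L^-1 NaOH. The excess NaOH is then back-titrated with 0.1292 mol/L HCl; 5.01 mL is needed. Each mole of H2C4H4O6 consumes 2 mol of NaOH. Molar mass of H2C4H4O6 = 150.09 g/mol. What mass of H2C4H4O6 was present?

Total n(NaOH) added = 0.2168 x 0.04558 = 0.009882 mol.
n(HCl) used = 0.1292 x 0.005010 = 0.0006473 mol, which equals the excess n(NaOH).
So n(NaOH) consumed by the sample = 0.009882 - 0.0006473 = 0.009234 mol.
n(H2C4H4O6) = 0.009234 / 2 = 0.004617 mol.
mass = 0.004617 mol x 150.09 g/mol = 0.693 g.

0.693 g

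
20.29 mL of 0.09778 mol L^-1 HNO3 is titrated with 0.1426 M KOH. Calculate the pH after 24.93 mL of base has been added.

n(acid) = 0.09778 x 0.02029 = 0.001984 mol; n(KOH) added = 0.1426 x 0.02493 = 0.003555 mol.
Base is in excess by 0.003555 - 0.001984 = 0.001571 mol in a total volume of 0.04522 L.
[OH^-] = 0.001571/0.04522 = 0.03474 M, so pOH = 1.46 and pH = 14.00 - 1.46 = 12.54.

12.54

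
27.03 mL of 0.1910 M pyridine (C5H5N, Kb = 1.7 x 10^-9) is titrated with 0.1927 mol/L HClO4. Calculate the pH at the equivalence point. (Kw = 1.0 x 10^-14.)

n(C5H5N) = 0.1910 x 0.02703 = 0.005163 mol; V(HClO4) at equivalence = 0.005163/0.1927 = 0.02679 L.
At equivalence the base is fully converted to C5H5NH+; total volume = 0.05382 L, so [C5H5NH+] = 0.005163/0.05382 = 0.09592 M.
Ka(C5H5NH+) = Kw/Kb = 1.0e-14 / 1.7 x 10^-9 = 5.88e-6.
[H^+] = sqrt(Ka x [C5H5NH+]) = sqrt(5.88e-6 x 0.09592) = 0.000751 M.
pH = -log(0.000751) = 3.12.

3.12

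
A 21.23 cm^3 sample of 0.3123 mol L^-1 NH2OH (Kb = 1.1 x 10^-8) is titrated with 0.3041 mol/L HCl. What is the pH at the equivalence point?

3.43

n(NH2OH) = 0.3123 x 0.02123 = 0.006630 mol; V(HCl) at equivalence = 0.006630/0.3041 = 0.02180 L.
At equivalence the base is fully converted to NH3OH+; total volume = 0.04303 L, so [NH3OH+] = 0.006630/0.04303 = 0.1541 M.
Ka(NH3OH+) = Kw/Kb = 1.0e-14 / 1.1 x 10^-8 = 9.09e-7.
[H^+] = sqrt(Ka x [NH3OH+]) = sqrt(9.09e-7 x 0.1541) = 0.000374 M.
pH = -log(0.000374) = 3.43.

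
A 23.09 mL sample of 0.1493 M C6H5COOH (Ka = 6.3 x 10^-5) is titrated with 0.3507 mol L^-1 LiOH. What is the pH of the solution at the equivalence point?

n(C6H5COOH) = 0.1493 x 0.02309 = 0.003447 mol; V(LiOH) at equivalence = 0.003447/0.3507 = 0.009830 L.
At equivalence all the acid is converted to C6H5COO-; total volume = 0.02309 + 0.009830 = 0.03292 L, so [C6H5COO-] = 0.003447/0.03292 = 0.1047 M.
Kb = Kw/Ka = 1.0e-14 / 6.3 x 10^-5 = 1.59e-10.
[OH^-] = sqrt(Kb x [C6H5COO-]) = sqrt(1.59e-10 x 0.1047) = 4.08e-6 M.
pOH = 5.39, so pH = 14.00 - 5.39 = 8.61.

8.61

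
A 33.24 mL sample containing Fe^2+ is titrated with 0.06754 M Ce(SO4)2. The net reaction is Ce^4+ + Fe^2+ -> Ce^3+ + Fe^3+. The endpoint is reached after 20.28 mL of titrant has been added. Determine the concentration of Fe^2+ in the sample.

0.0412 M

n(Ce(SO4)2) = 0.06754 x 0.02028 = 0.001370 mol.
From the balanced equation, 1 mol Ce(SO4)2 reacts with 1 mol Fe^2+, so n(Fe^2+) = 0.001370 x 1/1 = 0.001370 mol.
[Fe^2+] = 0.001370 / 0.03324 L = 0.0412 M.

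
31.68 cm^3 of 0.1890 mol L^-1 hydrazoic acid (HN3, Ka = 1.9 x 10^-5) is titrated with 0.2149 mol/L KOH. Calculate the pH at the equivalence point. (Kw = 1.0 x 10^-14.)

n(HN3) = 0.1890 x 0.03168 = 0.005988 mol; V(KOH) at equivalence = 0.005988/0.2149 = 0.02786 L.
At equivalence all the acid is converted to N3-; total volume = 0.03168 + 0.02786 = 0.05954 L, so [N3-] = 0.005988/0.05954 = 0.1006 M.
Kb = Kw/Ka = 1.0e-14 / 1.9 x 10^-5 = 5.26e-10.
[OH^-] = sqrt(Kb x [N3-]) = sqrt(5.26e-10 x 0.1006) = 7.28e-6 M.
pOH = 5.14, so pH = 14.00 - 5.14 = 8.86.

8.86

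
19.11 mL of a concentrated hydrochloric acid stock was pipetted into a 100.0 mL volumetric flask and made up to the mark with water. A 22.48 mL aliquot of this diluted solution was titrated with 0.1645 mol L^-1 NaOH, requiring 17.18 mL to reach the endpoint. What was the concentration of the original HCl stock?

n(NaOH) = 0.1645 x 0.01718 = 0.002826 mol.
n(HCl) in the aliquot = 0.002826 mol.
[diluted HCl] = 0.002826 / 0.02248 = 0.1257 M.
Dilution factor = 100.0/19.11 = 5.233, so [stock] = 0.1257 x 5.233 = 0.658 M.

0.658 M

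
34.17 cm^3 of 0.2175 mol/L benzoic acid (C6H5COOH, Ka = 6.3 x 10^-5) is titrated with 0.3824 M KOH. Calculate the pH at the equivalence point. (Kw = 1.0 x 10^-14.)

8.67

n(C6H5COOH) = 0.2175 x 0.03417 = 0.007432 mol; V(KOH) at equivalence = 0.007432/0.3824 = 0.01944 L.
At equivalence all the acid is converted to C6H5COO-; total volume = 0.03417 + 0.01944 = 0.05361 L, so [C6H5COO-] = 0.007432/0.05361 = 0.1386 M.
Kb = Kw/Ka = 1.0e-14 / 6.3 x 10^-5 = 1.59e-10.
[OH^-] = sqrt(Kb x [C6H5COO-]) = sqrt(1.59e-10 x 0.1386) = 4.69e-6 M.
pOH = 5.33, so pH = 14.00 - 5.33 = 8.67.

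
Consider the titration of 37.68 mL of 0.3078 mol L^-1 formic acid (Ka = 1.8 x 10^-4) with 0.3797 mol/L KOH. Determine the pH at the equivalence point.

8.49

n(HCOOH) = 0.3078 x 0.03768 = 0.01160 mol; V(KOH) at equivalence = 0.01160/0.3797 = 0.03054 L.
At equivalence all the acid is converted to HCOO-; total volume = 0.03768 + 0.03054 = 0.06822 L, so [HCOO-] = 0.01160/0.06822 = 0.1700 M.
Kb = Kw/Ka = 1.0e-14 / 1.8 x 10^-4 = 5.56e-11.
[OH^-] = sqrt(Kb x [HCOO-]) = sqrt(5.56e-11 x 0.1700) = 3.07e-6 M.
pOH = 5.51, so pH = 14.00 - 5.51 = 8.49.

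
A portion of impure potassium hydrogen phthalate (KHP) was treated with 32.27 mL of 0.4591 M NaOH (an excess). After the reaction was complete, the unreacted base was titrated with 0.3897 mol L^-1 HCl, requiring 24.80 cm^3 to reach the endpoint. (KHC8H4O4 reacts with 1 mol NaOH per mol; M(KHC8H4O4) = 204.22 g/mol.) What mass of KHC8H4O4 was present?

Total n(NaOH) added = 0.4591 x 0.03227 = 0.01482 mol.
n(HCl) used = 0.3897 x 0.02480 = 0.009665 mol, which equals the excess n(NaOH).
So n(NaOH) consumed by the sample = 0.01482 - 0.009665 = 0.005151 mol.
n(KHC8H4O4) = 0.005151 / 1 = 0.005151 mol.
mass = 0.005151 mol x 204.22 g/mol = 1.05 g.

1.05 g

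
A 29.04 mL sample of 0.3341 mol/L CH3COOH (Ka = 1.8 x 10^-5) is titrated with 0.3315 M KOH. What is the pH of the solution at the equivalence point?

8.98

n(CH3COOH) = 0.3341 x 0.02904 = 0.009702 mol; V(KOH) at equivalence = 0.009702/0.3315 = 0.02927 L.
At equivalence all the acid is converted to CH3COO-; total volume = 0.02904 + 0.02927 = 0.05831 L, so [CH3COO-] = 0.009702/0.05831 = 0.1664 M.
Kb = Kw/Ka = 1.0e-14 / 1.8 x 10^-5 = 5.56e-10.
[OH^-] = sqrt(Kb x [CH3COO-]) = sqrt(5.56e-10 x 0.1664) = 9.61e-6 M.
pOH = 5.02, so pH = 14.00 - 5.02 = 8.98.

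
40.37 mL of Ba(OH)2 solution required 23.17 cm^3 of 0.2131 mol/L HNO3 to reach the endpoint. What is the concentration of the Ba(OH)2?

n(HNO3) delivered = 0.2131 x 0.02317 = 0.004938 mol.
The reaction is 1 Ba(OH)2 + 2 HNO3, so n(Ba(OH)2) = 0.004938 x 1/2 = 0.002469 mol.
[Ba(OH)2] = 0.002469 mol / 0.04037 L = 0.0612 M.

0.0612 M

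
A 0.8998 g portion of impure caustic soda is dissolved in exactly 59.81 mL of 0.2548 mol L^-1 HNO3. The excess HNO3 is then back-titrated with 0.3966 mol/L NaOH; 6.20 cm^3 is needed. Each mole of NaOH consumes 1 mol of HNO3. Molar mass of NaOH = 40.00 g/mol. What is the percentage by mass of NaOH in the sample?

Total n(HNO3) added = 0.2548 x 0.05981 = 0.01524 mol.
n(NaOH) used = 0.3966 x 0.006200 = 0.002459 mol, which equals the excess n(HNO3).
So n(HNO3) consumed by the sample = 0.01524 - 0.002459 = 0.01278 mol.
n(NaOH) = 0.01278 / 1 = 0.01278 mol.
mass NaOH = 0.01278 x 40.00 = 0.5112 g, so %NaOH = 0.5112/0.8998 x 100 = 56.8%.

56.8%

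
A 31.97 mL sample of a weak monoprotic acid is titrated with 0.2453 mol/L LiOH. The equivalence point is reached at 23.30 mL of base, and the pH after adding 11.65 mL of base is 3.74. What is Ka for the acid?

1.8 x 10^-4

11.65 mL is half of the equivalence volume, so this is the half-equivalence point where [HA] = [A^-].
At half-equivalence pH = pKa, so pKa = 3.74.
Ka = 10^(-3.74) = 1.8 x 10^-4.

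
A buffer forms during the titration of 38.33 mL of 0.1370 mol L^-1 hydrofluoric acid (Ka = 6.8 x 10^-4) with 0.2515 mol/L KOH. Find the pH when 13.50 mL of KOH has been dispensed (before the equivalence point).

Initial n(HF) = 0.1370 x 0.03833 = 0.005251 mol.
n(KOH) added = 0.2515 x 0.01350 = 0.003395 mol, converting that many moles of HF to F-.
Remaining n(HF) = 0.001856 mol; n(F-) = 0.003395 mol.
By Henderson-Hasselbalch, pH = pKa + log([A^-]/[HA]) = 3.17 + log(0.003395/0.001856) = 3.17 + (+0.26) = 3.43.

3.43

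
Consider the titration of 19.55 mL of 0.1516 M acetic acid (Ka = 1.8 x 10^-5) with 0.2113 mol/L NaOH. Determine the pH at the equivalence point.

n(CH3COOH) = 0.1516 x 0.01955 = 0.002964 mol; V(NaOH) at equivalence = 0.002964/0.2113 = 0.01403 L.
At equivalence all the acid is converted to CH3COO-; total volume = 0.01955 + 0.01403 = 0.03358 L, so [CH3COO-] = 0.002964/0.03358 = 0.08827 M.
Kb = Kw/Ka = 1.0e-14 / 1.8 x 10^-5 = 5.56e-10.
[OH^-] = sqrt(Kb x [CH3COO-]) = sqrt(5.56e-10 x 0.08827) = 7.00e-6 M.
pOH = 5.15, so pH = 14.00 - 5.15 = 8.85.

8.85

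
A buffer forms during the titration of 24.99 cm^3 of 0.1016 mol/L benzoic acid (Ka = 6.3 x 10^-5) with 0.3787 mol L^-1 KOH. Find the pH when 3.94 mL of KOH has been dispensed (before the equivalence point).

Initial n(C6H5COOH) = 0.1016 x 0.02499 = 0.002539 mol.
n(KOH) added = 0.3787 x 0.003940 = 0.001492 mol, converting that many moles of C6H5COOH to C6H5COO-.
Remaining n(C6H5COOH) = 0.001047 mol; n(C6H5COO-) = 0.001492 mol.
By Henderson-Hasselbalch, pH = pKa + log([A^-]/[HA]) = 4.20 + log(0.001492/0.001047) = 4.20 + (+0.15) = 4.35.

4.35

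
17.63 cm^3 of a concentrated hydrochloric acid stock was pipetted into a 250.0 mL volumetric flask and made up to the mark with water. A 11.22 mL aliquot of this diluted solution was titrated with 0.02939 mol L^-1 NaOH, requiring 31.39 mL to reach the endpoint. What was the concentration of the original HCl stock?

n(NaOH) = 0.02939 x 0.03139 = 0.0009226 mol.
n(HCl) in the aliquot = 0.0009226 mol.
[diluted HCl] = 0.0009226 / 0.01122 = 0.08222 M.
Dilution factor = 250.0/17.63 = 14.18, so [stock] = 0.08222 x 14.18 = 1.17 M.

1.17 M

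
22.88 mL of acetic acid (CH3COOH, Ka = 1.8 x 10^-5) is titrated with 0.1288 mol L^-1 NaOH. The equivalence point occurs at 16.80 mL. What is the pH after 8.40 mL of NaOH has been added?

8.40 mL is exactly half the equivalence volume (16.80/2), i.e. the half-equivalence point.
There, n(HA) = n(A^-), so pH = pKa = -log(1.8 x 10^-5) = 4.74.

4.74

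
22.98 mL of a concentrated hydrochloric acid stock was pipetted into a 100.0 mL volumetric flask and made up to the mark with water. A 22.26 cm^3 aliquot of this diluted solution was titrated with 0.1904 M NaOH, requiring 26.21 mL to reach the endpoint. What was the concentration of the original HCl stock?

n(NaOH) = 0.1904 x 0.02621 = 0.004990 mol.
n(HCl) in the aliquot = 0.004990 mol.
[diluted HCl] = 0.004990 / 0.02226 = 0.2242 M.
Dilution factor = 100.0/22.98 = 4.352, so [stock] = 0.2242 x 4.352 = 0.976 M.

0.976 M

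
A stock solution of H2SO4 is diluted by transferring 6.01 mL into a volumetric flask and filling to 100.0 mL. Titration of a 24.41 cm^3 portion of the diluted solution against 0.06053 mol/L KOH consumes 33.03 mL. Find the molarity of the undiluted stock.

0.681 M

n(KOH) = 0.06053 x 0.03303 = 0.001999 mol.
n(H2SO4) in the aliquot = 0.001999 x 1/2 = 0.0009997 mol.
[diluted H2SO4] = 0.0009997 / 0.02441 = 0.04095 M.
Dilution factor = 100.0/6.010 = 16.64, so [stock] = 0.04095 x 16.64 = 0.681 M.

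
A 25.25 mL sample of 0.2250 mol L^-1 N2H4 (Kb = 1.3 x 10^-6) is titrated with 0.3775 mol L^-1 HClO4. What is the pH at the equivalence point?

n(N2H4) = 0.2250 x 0.02525 = 0.005681 mol; V(HClO4) at equivalence = 0.005681/0.3775 = 0.01505 L.
At equivalence the base is fully converted to N2H5+; total volume = 0.04030 L, so [N2H5+] = 0.005681/0.04030 = 0.1410 M.
Ka(N2H5+) = Kw/Kb = 1.0e-14 / 1.3 x 10^-6 = 7.69e-9.
[H^+] = sqrt(Ka x [N2H5+]) = sqrt(7.69e-9 x 0.1410) = 3.29e-5 M.
pH = -log(3.29e-5) = 4.48.

4.48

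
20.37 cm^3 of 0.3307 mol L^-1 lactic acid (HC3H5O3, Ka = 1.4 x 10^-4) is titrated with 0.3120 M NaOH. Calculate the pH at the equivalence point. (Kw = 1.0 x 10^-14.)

8.53

n(HC3H5O3) = 0.3307 x 0.02037 = 0.006736 mol; V(NaOH) at equivalence = 0.006736/0.3120 = 0.02159 L.
At equivalence all the acid is converted to C3H5O3-; total volume = 0.02037 + 0.02159 = 0.04196 L, so [C3H5O3-] = 0.006736/0.04196 = 0.1605 M.
Kb = Kw/Ka = 1.0e-14 / 1.4 x 10^-4 = 7.14e-11.
[OH^-] = sqrt(Kb x [C3H5O3-]) = sqrt(7.14e-11 x 0.1605) = 3.39e-6 M.
pOH = 5.47, so pH = 14.00 - 5.47 = 8.53.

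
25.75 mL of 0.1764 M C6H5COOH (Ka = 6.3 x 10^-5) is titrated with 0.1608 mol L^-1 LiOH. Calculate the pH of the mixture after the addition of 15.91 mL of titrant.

Initial n(C6H5COOH) = 0.1764 x 0.02575 = 0.004542 mol.
n(LiOH) added = 0.1608 x 0.01591 = 0.002558 mol, converting that many moles of C6H5COOH to C6H5COO-.
Remaining n(C6H5COOH) = 0.001984 mol; n(C6H5COO-) = 0.002558 mol.
By Henderson-Hasselbalch, pH = pKa + log([A^-]/[HA]) = 4.20 + log(0.002558/0.001984) = 4.20 + (+0.11) = 4.31.

4.31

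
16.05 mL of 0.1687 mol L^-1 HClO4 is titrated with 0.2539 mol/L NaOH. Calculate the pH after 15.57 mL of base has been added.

12.60

n(acid) = 0.1687 x 0.01605 = 0.002708 mol; n(NaOH) added = 0.2539 x 0.01557 = 0.003953 mol.
Base is in excess by 0.003953 - 0.002708 = 0.001246 mol in a total volume of 0.03162 L.
[OH^-] = 0.001246/0.03162 = 0.03939 M, so pOH = 1.40 and pH = 14.00 - 1.40 = 12.60.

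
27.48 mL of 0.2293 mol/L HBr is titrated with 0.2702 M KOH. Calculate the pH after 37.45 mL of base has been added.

n(acid) = 0.2293 x 0.02748 = 0.006301 mol; n(KOH) added = 0.2702 x 0.03745 = 0.01012 mol.
Base is in excess by 0.01012 - 0.006301 = 0.003818 mol in a total volume of 0.06493 L.
[OH^-] = 0.003818/0.06493 = 0.05880 M, so pOH = 1.23 and pH = 14.00 - 1.23 = 12.77.

12.77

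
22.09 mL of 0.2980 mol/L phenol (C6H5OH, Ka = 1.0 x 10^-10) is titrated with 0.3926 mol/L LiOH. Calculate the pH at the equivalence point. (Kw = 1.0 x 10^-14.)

11.61

n(C6H5OH) = 0.2980 x 0.02209 = 0.006583 mol; V(LiOH) at equivalence = 0.006583/0.3926 = 0.01677 L.
At equivalence all the acid is converted to C6H5O-; total volume = 0.02209 + 0.01677 = 0.03886 L, so [C6H5O-] = 0.006583/0.03886 = 0.1694 M.
Kb = Kw/Ka = 1.0e-14 / 1.0 x 10^-10 = 0.000100.
[OH^-] = sqrt(Kb x [C6H5O-]) = sqrt(0.000100 x 0.1694) = 0.00412 M.
pOH = 2.39, so pH = 14.00 - 2.39 = 11.61.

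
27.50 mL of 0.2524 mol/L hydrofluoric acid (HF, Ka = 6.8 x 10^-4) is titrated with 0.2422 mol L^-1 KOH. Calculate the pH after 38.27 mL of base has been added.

n(acid) = 0.2524 x 0.02750 = 0.006941 mol; n(KOH) added = 0.2422 x 0.03827 = 0.009269 mol.
Base is in excess by 0.009269 - 0.006941 = 0.002328 mol in a total volume of 0.06577 L.
[OH^-] = 0.002328/0.06577 = 0.03540 M, so pOH = 1.45 and pH = 14.00 - 1.45 = 12.55.

12.55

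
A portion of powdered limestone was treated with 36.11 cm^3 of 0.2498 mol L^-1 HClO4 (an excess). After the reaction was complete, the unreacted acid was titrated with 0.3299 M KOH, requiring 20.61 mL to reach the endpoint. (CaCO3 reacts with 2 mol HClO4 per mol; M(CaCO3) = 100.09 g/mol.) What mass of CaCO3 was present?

Total n(HClO4) added = 0.2498 x 0.03611 = 0.009020 mol.
n(KOH) used = 0.3299 x 0.02061 = 0.006799 mol, which equals the excess n(HClO4).
So n(HClO4) consumed by the sample = 0.009020 - 0.006799 = 0.002221 mol.
n(CaCO3) = 0.002221 / 2 = 0.001111 mol.
mass = 0.001111 mol x 100.09 g/mol = 0.111 g.

0.111 g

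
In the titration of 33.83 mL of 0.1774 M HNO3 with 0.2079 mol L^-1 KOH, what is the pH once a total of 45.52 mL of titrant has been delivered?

12.64

n(acid) = 0.1774 x 0.03383 = 0.006001 mol; n(KOH) added = 0.2079 x 0.04552 = 0.009464 mol.
Base is in excess by 0.009464 - 0.006001 = 0.003462 mol in a total volume of 0.07935 L.
[OH^-] = 0.003462/0.07935 = 0.04363 M, so pOH = 1.36 and pH = 14.00 - 1.36 = 12.64.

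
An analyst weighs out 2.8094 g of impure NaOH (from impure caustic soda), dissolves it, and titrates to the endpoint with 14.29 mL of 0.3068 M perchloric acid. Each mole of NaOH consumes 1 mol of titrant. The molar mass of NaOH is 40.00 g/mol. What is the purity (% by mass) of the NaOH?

6.24%

n(HClO4) = 0.3068 x 0.01429 = 0.004384 mol.
n(NaOH) = 0.004384 / 1 = 0.004384 mol.
mass of NaOH = 0.004384 x 40.00 = 0.1754 g.
% purity = 0.1754 / 2.8094 x 100 = 6.24%.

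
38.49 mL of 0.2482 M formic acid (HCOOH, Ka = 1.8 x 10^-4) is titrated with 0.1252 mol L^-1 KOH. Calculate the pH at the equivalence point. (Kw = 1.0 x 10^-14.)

n(HCOOH) = 0.2482 x 0.03849 = 0.009553 mol; V(KOH) at equivalence = 0.009553/0.1252 = 0.07630 L.
At equivalence all the acid is converted to HCOO-; total volume = 0.03849 + 0.07630 = 0.1148 L, so [HCOO-] = 0.009553/0.1148 = 0.08322 M.
Kb = Kw/Ka = 1.0e-14 / 1.8 x 10^-4 = 5.56e-11.
[OH^-] = sqrt(Kb x [HCOO-]) = sqrt(5.56e-11 x 0.08322) = 2.15e-6 M.
pOH = 5.67, so pH = 14.00 - 5.67 = 8.33.

8.33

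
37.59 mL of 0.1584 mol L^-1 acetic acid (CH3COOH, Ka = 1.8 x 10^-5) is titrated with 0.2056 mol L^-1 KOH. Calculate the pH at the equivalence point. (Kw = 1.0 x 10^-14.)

8.85

n(CH3COOH) = 0.1584 x 0.03759 = 0.005954 mol; V(KOH) at equivalence = 0.005954/0.2056 = 0.02896 L.
At equivalence all the acid is converted to CH3COO-; total volume = 0.03759 + 0.02896 = 0.06655 L, so [CH3COO-] = 0.005954/0.06655 = 0.08947 M.
Kb = Kw/Ka = 1.0e-14 / 1.8 x 10^-5 = 5.56e-10.
[OH^-] = sqrt(Kb x [CH3COO-]) = sqrt(5.56e-10 x 0.08947) = 7.05e-6 M.
pOH = 5.15, so pH = 14.00 - 5.15 = 8.85.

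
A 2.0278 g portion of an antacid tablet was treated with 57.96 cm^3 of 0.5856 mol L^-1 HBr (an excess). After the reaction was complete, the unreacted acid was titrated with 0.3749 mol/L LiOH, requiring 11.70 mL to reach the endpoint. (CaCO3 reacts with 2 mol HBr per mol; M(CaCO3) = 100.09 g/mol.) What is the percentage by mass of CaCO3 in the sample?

72.9%

Total n(HBr) added = 0.5856 x 0.05796 = 0.03394 mol.
n(LiOH) used = 0.3749 x 0.01170 = 0.004386 mol, which equals the excess n(HBr).
So n(HBr) consumed by the sample = 0.03394 - 0.004386 = 0.02956 mol.
n(CaCO3) = 0.02956 / 2 = 0.01478 mol.
mass CaCO3 = 0.01478 x 100.09 = 1.479 g, so %CaCO3 = 1.479/2.0278 x 100 = 72.9%.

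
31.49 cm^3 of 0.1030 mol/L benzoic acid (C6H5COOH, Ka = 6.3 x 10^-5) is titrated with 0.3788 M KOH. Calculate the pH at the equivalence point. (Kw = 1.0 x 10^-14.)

n(C6H5COOH) = 0.1030 x 0.03149 = 0.003243 mol; V(KOH) at equivalence = 0.003243/0.3788 = 0.008562 L.
At equivalence all the acid is converted to C6H5COO-; total volume = 0.03149 + 0.008562 = 0.04005 L, so [C6H5COO-] = 0.003243/0.04005 = 0.08098 M.
Kb = Kw/Ka = 1.0e-14 / 6.3 x 10^-5 = 1.59e-10.
[OH^-] = sqrt(Kb x [C6H5COO-]) = sqrt(1.59e-10 x 0.08098) = 3.59e-6 M.
pOH = 5.45, so pH = 14.00 - 5.45 = 8.55.

8.55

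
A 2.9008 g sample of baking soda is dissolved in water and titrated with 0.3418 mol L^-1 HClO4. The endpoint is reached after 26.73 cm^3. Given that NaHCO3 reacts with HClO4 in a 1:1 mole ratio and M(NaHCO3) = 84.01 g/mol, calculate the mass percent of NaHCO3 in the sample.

26.5%

n(HClO4) = 0.3418 x 0.02673 = 0.009136 mol.
n(NaHCO3) = 0.009136 / 1 = 0.009136 mol.
mass of NaHCO3 = 0.009136 x 84.01 = 0.7675 g.
% purity = 0.7675 / 2.9008 x 100 = 26.5%.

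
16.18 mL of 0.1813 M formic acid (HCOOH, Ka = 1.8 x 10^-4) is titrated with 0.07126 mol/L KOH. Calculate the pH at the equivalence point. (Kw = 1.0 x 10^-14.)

n(HCOOH) = 0.1813 x 0.01618 = 0.002933 mol; V(KOH) at equivalence = 0.002933/0.07126 = 0.04117 L.
At equivalence all the acid is converted to HCOO-; total volume = 0.01618 + 0.04117 = 0.05735 L, so [HCOO-] = 0.002933/0.05735 = 0.05115 M.
Kb = Kw/Ka = 1.0e-14 / 1.8 x 10^-4 = 5.56e-11.
[OH^-] = sqrt(Kb x [HCOO-]) = sqrt(5.56e-11 x 0.05115) = 1.69e-6 M.
pOH = 5.77, so pH = 14.00 - 5.77 = 8.23.

8.23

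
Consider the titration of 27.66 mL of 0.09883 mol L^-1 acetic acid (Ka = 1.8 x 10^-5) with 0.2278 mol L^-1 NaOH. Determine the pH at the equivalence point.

n(CH3COOH) = 0.09883 x 0.02766 = 0.002734 mol; V(NaOH) at equivalence = 0.002734/0.2278 = 0.01200 L.
At equivalence all the acid is converted to CH3COO-; total volume = 0.02766 + 0.01200 = 0.03966 L, so [CH3COO-] = 0.002734/0.03966 = 0.06893 M.
Kb = Kw/Ka = 1.0e-14 / 1.8 x 10^-5 = 5.56e-10.
[OH^-] = sqrt(Kb x [CH3COO-]) = sqrt(5.56e-10 x 0.06893) = 6.19e-6 M.
pOH = 5.21, so pH = 14.00 - 5.21 = 8.79.

8.79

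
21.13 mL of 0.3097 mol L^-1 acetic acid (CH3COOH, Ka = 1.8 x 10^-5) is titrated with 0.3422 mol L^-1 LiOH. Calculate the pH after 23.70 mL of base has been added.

n(acid) = 0.3097 x 0.02113 = 0.006544 mol; n(LiOH) added = 0.3422 x 0.02370 = 0.008110 mol.
Base is in excess by 0.008110 - 0.006544 = 0.001566 mol in a total volume of 0.04483 L.
[OH^-] = 0.001566/0.04483 = 0.03494 M, so pOH = 1.46 and pH = 14.00 - 1.46 = 12.54.

12.54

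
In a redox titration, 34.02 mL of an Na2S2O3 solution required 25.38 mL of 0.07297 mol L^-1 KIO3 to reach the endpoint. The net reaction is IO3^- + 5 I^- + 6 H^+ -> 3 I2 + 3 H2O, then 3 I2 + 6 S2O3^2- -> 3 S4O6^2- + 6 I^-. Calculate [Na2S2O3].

0.327 M

n(KIO3) = 0.07297 x 0.02538 = 0.001852 mol.
From the balanced equation, 1 mol KIO3 reacts with 6 mol Na2S2O3, so n(Na2S2O3) = 0.001852 x 6/1 = 0.01111 mol.
[Na2S2O3] = 0.01111 / 0.03402 L = 0.327 M.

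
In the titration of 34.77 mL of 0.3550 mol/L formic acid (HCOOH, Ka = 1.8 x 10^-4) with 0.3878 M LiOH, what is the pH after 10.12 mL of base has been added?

Initial n(HCOOH) = 0.3550 x 0.03477 = 0.01234 mol.
n(LiOH) added = 0.3878 x 0.01012 = 0.003925 mol, converting that many moles of HCOOH to HCOO-.
Remaining n(HCOOH) = 0.008419 mol; n(HCOO-) = 0.003925 mol.
By Henderson-Hasselbalch, pH = pKa + log([A^-]/[HA]) = 3.74 + log(0.003925/0.008419) = 3.74 + (-0.33) = 3.41.

3.41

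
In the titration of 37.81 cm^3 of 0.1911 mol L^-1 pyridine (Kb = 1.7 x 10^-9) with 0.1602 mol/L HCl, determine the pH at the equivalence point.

n(C5H5N) = 0.1911 x 0.03781 = 0.007225 mol; V(HCl) at equivalence = 0.007225/0.1602 = 0.04510 L.
At equivalence the base is fully converted to C5H5NH+; total volume = 0.08291 L, so [C5H5NH+] = 0.007225/0.08291 = 0.08715 M.
Ka(C5H5NH+) = Kw/Kb = 1.0e-14 / 1.7 x 10^-9 = 5.88e-6.
[H^+] = sqrt(Ka x [C5H5NH+]) = sqrt(5.88e-6 x 0.08715) = 0.000716 M.
pH = -log(0.000716) = 3.15.

3.15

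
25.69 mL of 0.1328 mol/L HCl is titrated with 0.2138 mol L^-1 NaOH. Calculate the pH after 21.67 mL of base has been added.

12.41

n(acid) = 0.1328 x 0.02569 = 0.003412 mol; n(NaOH) added = 0.2138 x 0.02167 = 0.004633 mol.
Base is in excess by 0.004633 - 0.003412 = 0.001221 mol in a total volume of 0.04736 L.
[OH^-] = 0.001221/0.04736 = 0.02579 M, so pOH = 1.59 and pH = 14.00 - 1.59 = 12.41.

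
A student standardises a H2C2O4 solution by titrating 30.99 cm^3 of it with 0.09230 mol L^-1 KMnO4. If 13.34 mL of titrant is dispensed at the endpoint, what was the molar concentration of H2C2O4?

n(KMnO4) = 0.09230 x 0.01334 = 0.001231 mol.
From the balanced equation, 2 mol KMnO4 reacts with 5 mol H2C2O4, so n(H2C2O4) = 0.001231 x 5/2 = 0.003078 mol.
[H2C2O4] = 0.003078 / 0.03099 L = 0.0993 M.

0.0993 M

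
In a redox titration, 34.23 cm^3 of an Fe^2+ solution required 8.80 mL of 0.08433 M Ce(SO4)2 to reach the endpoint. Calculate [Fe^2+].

n(Ce(SO4)2) = 0.08433 x 0.008800 = 0.0007421 mol.
From the balanced equation, 1 mol Ce(SO4)2 reacts with 1 mol Fe^2+, so n(Fe^2+) = 0.0007421 x 1/1 = 0.0007421 mol.
[Fe^2+] = 0.0007421 / 0.03423 L = 0.0217 M.

0.0217 M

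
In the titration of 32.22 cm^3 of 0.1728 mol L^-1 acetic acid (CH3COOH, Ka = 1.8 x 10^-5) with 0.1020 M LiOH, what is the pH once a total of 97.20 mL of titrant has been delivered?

12.53

n(acid) = 0.1728 x 0.03222 = 0.005568 mol; n(LiOH) added = 0.1020 x 0.09720 = 0.009914 mol.
Base is in excess by 0.009914 - 0.005568 = 0.004347 mol in a total volume of 0.1294 L.
[OH^-] = 0.004347/0.1294 = 0.03359 M, so pOH = 1.47 and pH = 14.00 - 1.47 = 12.53.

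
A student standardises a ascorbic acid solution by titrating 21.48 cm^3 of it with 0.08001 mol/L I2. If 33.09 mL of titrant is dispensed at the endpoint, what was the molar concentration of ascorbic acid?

0.123 M

n(I2) = 0.08001 x 0.03309 = 0.002648 mol.
From the balanced equation, 1 mol I2 reacts with 1 mol ascorbic acid, so n(ascorbic acid) = 0.002648 x 1/1 = 0.002648 mol.
[ascorbic acid] = 0.002648 / 0.02148 L = 0.123 M.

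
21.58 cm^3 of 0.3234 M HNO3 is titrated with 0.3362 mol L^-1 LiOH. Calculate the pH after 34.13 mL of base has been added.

n(acid) = 0.3234 x 0.02158 = 0.006979 mol; n(LiOH) added = 0.3362 x 0.03413 = 0.01147 mol.
Base is in excess by 0.01147 - 0.006979 = 0.004496 mol in a total volume of 0.05571 L.
[OH^-] = 0.004496/0.05571 = 0.08070 M, so pOH = 1.09 and pH = 14.00 - 1.09 = 12.91.

12.91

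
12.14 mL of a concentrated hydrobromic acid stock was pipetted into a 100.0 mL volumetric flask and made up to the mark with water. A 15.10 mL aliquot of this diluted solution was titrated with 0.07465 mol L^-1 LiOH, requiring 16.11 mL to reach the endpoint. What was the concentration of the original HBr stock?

0.656 M

n(LiOH) = 0.07465 x 0.01611 = 0.001203 mol.
n(HBr) in the aliquot = 0.001203 mol.
[diluted HBr] = 0.001203 / 0.01510 = 0.07964 M.
Dilution factor = 100.0/12.14 = 8.237, so [stock] = 0.07964 x 8.237 = 0.656 M.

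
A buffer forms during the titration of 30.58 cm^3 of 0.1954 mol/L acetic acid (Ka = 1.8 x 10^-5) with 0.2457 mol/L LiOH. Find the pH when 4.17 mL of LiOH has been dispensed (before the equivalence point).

4.06

Initial n(CH3COOH) = 0.1954 x 0.03058 = 0.005975 mol.
n(LiOH) added = 0.2457 x 0.004170 = 0.001025 mol, converting that many moles of CH3COOH to CH3COO-.
Remaining n(CH3COOH) = 0.004951 mol; n(CH3COO-) = 0.001025 mol.
By Henderson-Hasselbalch, pH = pKa + log([A^-]/[HA]) = 4.74 + log(0.001025/0.004951) = 4.74 + (-0.68) = 4.06.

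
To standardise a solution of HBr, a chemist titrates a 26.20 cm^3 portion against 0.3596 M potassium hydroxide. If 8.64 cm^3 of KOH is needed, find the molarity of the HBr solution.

0.119 M

n(KOH) delivered = 0.3596 x 0.008640 = 0.003107 mol.
For a 1:1 reaction, n(HBr) = 0.003107 mol.
[HBr] = 0.003107 mol / 0.02620 L = 0.119 M.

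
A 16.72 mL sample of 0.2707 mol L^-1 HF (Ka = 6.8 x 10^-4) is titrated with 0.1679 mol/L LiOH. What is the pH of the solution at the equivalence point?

n(HF) = 0.2707 x 0.01672 = 0.004526 mol; V(LiOH) at equivalence = 0.004526/0.1679 = 0.02696 L.
At equivalence all the acid is converted to F-; total volume = 0.01672 + 0.02696 = 0.04368 L, so [F-] = 0.004526/0.04368 = 0.1036 M.
Kb = Kw/Ka = 1.0e-14 / 6.8 x 10^-4 = 1.47e-11.
[OH^-] = sqrt(Kb x [F-]) = sqrt(1.47e-11 x 0.1036) = 1.23e-6 M.
pOH = 5.91, so pH = 14.00 - 5.91 = 8.09.

8.09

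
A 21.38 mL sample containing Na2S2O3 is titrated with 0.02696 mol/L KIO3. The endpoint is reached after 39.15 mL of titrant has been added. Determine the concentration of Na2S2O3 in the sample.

0.296 M

n(KIO3) = 0.02696 x 0.03915 = 0.001055 mol.
From the balanced equation, 1 mol KIO3 reacts with 6 mol Na2S2O3, so n(Na2S2O3) = 0.001055 x 6/1 = 0.006333 mol.
[Na2S2O3] = 0.006333 / 0.02138 L = 0.296 M.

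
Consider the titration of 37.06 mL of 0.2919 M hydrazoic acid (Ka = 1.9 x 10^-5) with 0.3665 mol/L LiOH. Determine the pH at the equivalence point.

8.97

n(HN3) = 0.2919 x 0.03706 = 0.01082 mol; V(LiOH) at equivalence = 0.01082/0.3665 = 0.02952 L.
At equivalence all the acid is converted to N3-; total volume = 0.03706 + 0.02952 = 0.06658 L, so [N3-] = 0.01082/0.06658 = 0.1625 M.
Kb = Kw/Ka = 1.0e-14 / 1.9 x 10^-5 = 5.26e-10.
[OH^-] = sqrt(Kb x [N3-]) = sqrt(5.26e-10 x 0.1625) = 9.25e-6 M.
pOH = 5.03, so pH = 14.00 - 5.03 = 8.97.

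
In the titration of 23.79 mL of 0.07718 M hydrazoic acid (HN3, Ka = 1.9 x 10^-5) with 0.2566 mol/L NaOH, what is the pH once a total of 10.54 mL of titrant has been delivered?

12.40

n(acid) = 0.07718 x 0.02379 = 0.001836 mol; n(NaOH) added = 0.2566 x 0.01054 = 0.002705 mol.
Base is in excess by 0.002705 - 0.001836 = 0.0008685 mol in a total volume of 0.03433 L.
[OH^-] = 0.0008685/0.03433 = 0.02530 M, so pOH = 1.60 and pH = 14.00 - 1.60 = 12.40.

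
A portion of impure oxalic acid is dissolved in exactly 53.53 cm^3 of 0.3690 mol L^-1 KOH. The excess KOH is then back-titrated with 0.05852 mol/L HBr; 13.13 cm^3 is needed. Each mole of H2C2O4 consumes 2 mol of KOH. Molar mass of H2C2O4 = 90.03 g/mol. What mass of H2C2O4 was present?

Total n(KOH) added = 0.3690 x 0.05353 = 0.01975 mol.
n(HBr) used = 0.05852 x 0.01313 = 0.0007684 mol, which equals the excess n(KOH).
So n(KOH) consumed by the sample = 0.01975 - 0.0007684 = 0.01898 mol.
n(H2C2O4) = 0.01898 / 2 = 0.009492 mol.
mass = 0.009492 mol x 90.03 g/mol = 0.855 g.

0.855 g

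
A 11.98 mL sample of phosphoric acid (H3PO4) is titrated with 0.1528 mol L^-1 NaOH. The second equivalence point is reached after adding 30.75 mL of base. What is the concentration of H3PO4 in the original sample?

0.196 M

n(NaOH) = 0.1528 x 0.03075 = 0.004699 mol.
At the second equivalence point, 2 mol OH^- react per mol H3PO4, so n(H3PO4) = 0.004699 / 2 = 0.002349 mol.
[H3PO4] = 0.002349 / 0.01198 L = 0.196 M.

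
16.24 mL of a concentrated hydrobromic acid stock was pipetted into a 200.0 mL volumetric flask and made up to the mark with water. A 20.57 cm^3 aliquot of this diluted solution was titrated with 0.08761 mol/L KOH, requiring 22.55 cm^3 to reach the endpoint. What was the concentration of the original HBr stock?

n(KOH) = 0.08761 x 0.02255 = 0.001976 mol.
n(HBr) in the aliquot = 0.001976 mol.
[diluted HBr] = 0.001976 / 0.02057 = 0.09604 M.
Dilution factor = 200.0/16.24 = 12.32, so [stock] = 0.09604 x 12.32 = 1.18 M.

1.18 M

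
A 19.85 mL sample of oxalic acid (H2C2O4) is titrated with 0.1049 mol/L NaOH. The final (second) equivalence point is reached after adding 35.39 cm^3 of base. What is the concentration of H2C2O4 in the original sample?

0.0935 M

n(NaOH) = 0.1049 x 0.03539 = 0.003712 mol.
At the final (second) equivalence point, 2 mol OH^- react per mol H2C2O4, so n(H2C2O4) = 0.003712 / 2 = 0.001856 mol.
[H2C2O4] = 0.001856 / 0.01985 L = 0.0935 M.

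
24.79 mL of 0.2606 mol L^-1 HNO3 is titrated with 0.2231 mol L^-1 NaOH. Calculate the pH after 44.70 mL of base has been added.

n(acid) = 0.2606 x 0.02479 = 0.006460 mol; n(NaOH) added = 0.2231 x 0.04470 = 0.009973 mol.
Base is in excess by 0.009973 - 0.006460 = 0.003512 mol in a total volume of 0.06949 L.
[OH^-] = 0.003512/0.06949 = 0.05054 M, so pOH = 1.30 and pH = 14.00 - 1.30 = 12.70.

12.70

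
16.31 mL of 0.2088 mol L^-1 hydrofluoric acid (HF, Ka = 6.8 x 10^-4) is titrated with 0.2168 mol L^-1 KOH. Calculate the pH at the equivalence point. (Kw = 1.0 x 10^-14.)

8.10

n(HF) = 0.2088 x 0.01631 = 0.003406 mol; V(KOH) at equivalence = 0.003406/0.2168 = 0.01571 L.
At equivalence all the acid is converted to F-; total volume = 0.01631 + 0.01571 = 0.03202 L, so [F-] = 0.003406/0.03202 = 0.1064 M.
Kb = Kw/Ka = 1.0e-14 / 6.8 x 10^-4 = 1.47e-11.
[OH^-] = sqrt(Kb x [F-]) = sqrt(1.47e-11 x 0.1064) = 1.25e-6 M.
pOH = 5.90, so pH = 14.00 - 5.90 = 8.10.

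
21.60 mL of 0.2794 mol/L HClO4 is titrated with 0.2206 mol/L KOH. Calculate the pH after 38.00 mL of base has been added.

n(acid) = 0.2794 x 0.02160 = 0.006035 mol; n(KOH) added = 0.2206 x 0.03800 = 0.008383 mol.
Base is in excess by 0.008383 - 0.006035 = 0.002348 mol in a total volume of 0.05960 L.
[OH^-] = 0.002348/0.05960 = 0.03939 M, so pOH = 1.40 and pH = 14.00 - 1.40 = 12.60.

12.60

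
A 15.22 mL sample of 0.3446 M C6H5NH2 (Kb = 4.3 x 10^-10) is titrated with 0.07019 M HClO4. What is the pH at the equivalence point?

n(C6H5NH2) = 0.3446 x 0.01522 = 0.005245 mol; V(HClO4) at equivalence = 0.005245/0.07019 = 0.07472 L.
At equivalence the base is fully converted to C6H5NH3+; total volume = 0.08994 L, so [C6H5NH3+] = 0.005245/0.08994 = 0.05831 M.
Ka(C6H5NH3+) = Kw/Kb = 1.0e-14 / 4.3 x 10^-10 = 2.33e-5.
[H^+] = sqrt(Ka x [C6H5NH3+]) = sqrt(2.33e-5 x 0.05831) = 0.00116 M.
pH = -log(0.00116) = 2.93.

2.93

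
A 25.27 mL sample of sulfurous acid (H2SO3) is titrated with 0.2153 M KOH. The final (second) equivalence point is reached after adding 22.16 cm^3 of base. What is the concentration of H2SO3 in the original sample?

n(KOH) = 0.2153 x 0.02216 = 0.004771 mol.
At the final (second) equivalence point, 2 mol OH^- react per mol H2SO3, so n(H2SO3) = 0.004771 / 2 = 0.002386 mol.
[H2SO3] = 0.002386 / 0.02527 L = 0.0944 M.

0.0944 M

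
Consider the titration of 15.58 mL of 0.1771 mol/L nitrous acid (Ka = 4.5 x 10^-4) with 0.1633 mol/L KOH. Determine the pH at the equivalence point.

8.14

n(HNO2) = 0.1771 x 0.01558 = 0.002759 mol; V(KOH) at equivalence = 0.002759/0.1633 = 0.01690 L.
At equivalence all the acid is converted to NO2-; total volume = 0.01558 + 0.01690 = 0.03248 L, so [NO2-] = 0.002759/0.03248 = 0.08496 M.
Kb = Kw/Ka = 1.0e-14 / 4.5 x 10^-4 = 2.22e-11.
[OH^-] = sqrt(Kb x [NO2-]) = sqrt(2.22e-11 x 0.08496) = 1.37e-6 M.
pOH = 5.86, so pH = 14.00 - 5.86 = 8.14.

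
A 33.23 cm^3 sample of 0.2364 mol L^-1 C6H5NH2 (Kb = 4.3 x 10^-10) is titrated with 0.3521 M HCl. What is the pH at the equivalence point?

2.74

n(C6H5NH2) = 0.2364 x 0.03323 = 0.007856 mol; V(HCl) at equivalence = 0.007856/0.3521 = 0.02231 L.
At equivalence the base is fully converted to C6H5NH3+; total volume = 0.05554 L, so [C6H5NH3+] = 0.007856/0.05554 = 0.1414 M.
Ka(C6H5NH3+) = Kw/Kb = 1.0e-14 / 4.3 x 10^-10 = 2.33e-5.
[H^+] = sqrt(Ka x [C6H5NH3+]) = sqrt(2.33e-5 x 0.1414) = 0.00181 M.
pH = -log(0.00181) = 2.74.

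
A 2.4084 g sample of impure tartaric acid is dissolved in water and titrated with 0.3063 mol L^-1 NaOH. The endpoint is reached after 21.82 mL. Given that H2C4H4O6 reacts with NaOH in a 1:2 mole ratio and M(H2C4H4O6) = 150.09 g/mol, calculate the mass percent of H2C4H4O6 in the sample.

20.8%

n(NaOH) = 0.3063 x 0.02182 = 0.006683 mol.
n(H2C4H4O6) = 0.006683 / 2 = 0.003342 mol.
mass of H2C4H4O6 = 0.003342 x 150.09 = 0.5016 g.
% purity = 0.5016 / 2.4084 x 100 = 20.8%.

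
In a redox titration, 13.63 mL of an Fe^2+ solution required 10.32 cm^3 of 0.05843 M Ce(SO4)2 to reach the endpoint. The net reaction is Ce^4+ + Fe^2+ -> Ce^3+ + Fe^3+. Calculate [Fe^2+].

0.0442 M

n(Ce(SO4)2) = 0.05843 x 0.01032 = 0.0006030 mol.
From the balanced equation, 1 mol Ce(SO4)2 reacts with 1 mol Fe^2+, so n(Fe^2+) = 0.0006030 x 1/1 = 0.0006030 mol.
[Fe^2+] = 0.0006030 / 0.01363 L = 0.0442 M.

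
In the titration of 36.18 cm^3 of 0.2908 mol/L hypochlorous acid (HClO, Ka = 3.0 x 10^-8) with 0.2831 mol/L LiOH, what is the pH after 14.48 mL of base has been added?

Initial n(HClO) = 0.2908 x 0.03618 = 0.01052 mol.
n(LiOH) added = 0.2831 x 0.01448 = 0.004099 mol, converting that many moles of HClO to ClO-.
Remaining n(HClO) = 0.006422 mol; n(ClO-) = 0.004099 mol.
By Henderson-Hasselbalch, pH = pKa + log([A^-]/[HA]) = 7.52 + log(0.004099/0.006422) = 7.52 + (-0.19) = 7.33.

7.33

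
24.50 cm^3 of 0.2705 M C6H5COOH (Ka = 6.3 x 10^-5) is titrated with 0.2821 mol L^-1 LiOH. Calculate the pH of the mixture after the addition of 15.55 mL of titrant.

Initial n(C6H5COOH) = 0.2705 x 0.02450 = 0.006627 mol.
n(LiOH) added = 0.2821 x 0.01555 = 0.004387 mol, converting that many moles of C6H5COOH to C6H5COO-.
Remaining n(C6H5COOH) = 0.002241 mol; n(C6H5COO-) = 0.004387 mol.
By Henderson-Hasselbalch, pH = pKa + log([A^-]/[HA]) = 4.20 + log(0.004387/0.002241) = 4.20 + (+0.29) = 4.49.

4.49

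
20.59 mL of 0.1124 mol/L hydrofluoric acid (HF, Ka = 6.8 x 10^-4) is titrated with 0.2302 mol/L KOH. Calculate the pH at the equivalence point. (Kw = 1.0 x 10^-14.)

8.02

n(HF) = 0.1124 x 0.02059 = 0.002314 mol; V(KOH) at equivalence = 0.002314/0.2302 = 0.01005 L.
At equivalence all the acid is converted to F-; total volume = 0.02059 + 0.01005 = 0.03064 L, so [F-] = 0.002314/0.03064 = 0.07552 M.
Kb = Kw/Ka = 1.0e-14 / 6.8 x 10^-4 = 1.47e-11.
[OH^-] = sqrt(Kb x [F-]) = sqrt(1.47e-11 x 0.07552) = 1.05e-6 M.
pOH = 5.98, so pH = 14.00 - 5.98 = 8.02.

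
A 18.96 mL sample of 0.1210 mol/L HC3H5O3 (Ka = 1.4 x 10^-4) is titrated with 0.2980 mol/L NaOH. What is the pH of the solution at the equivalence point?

n(HC3H5O3) = 0.1210 x 0.01896 = 0.002294 mol; V(NaOH) at equivalence = 0.002294/0.2980 = 0.007699 L.
At equivalence all the acid is converted to C3H5O3-; total volume = 0.01896 + 0.007699 = 0.02666 L, so [C3H5O3-] = 0.002294/0.02666 = 0.08606 M.
Kb = Kw/Ka = 1.0e-14 / 1.4 x 10^-4 = 7.14e-11.
[OH^-] = sqrt(Kb x [C3H5O3-]) = sqrt(7.14e-11 x 0.08606) = 2.48e-6 M.
pOH = 5.61, so pH = 14.00 - 5.61 = 8.39.

8.39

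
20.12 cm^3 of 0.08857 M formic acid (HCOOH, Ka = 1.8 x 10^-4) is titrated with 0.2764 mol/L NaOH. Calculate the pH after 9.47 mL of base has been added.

n(acid) = 0.08857 x 0.02012 = 0.001782 mol; n(NaOH) added = 0.2764 x 0.009470 = 0.002618 mol.
Base is in excess by 0.002618 - 0.001782 = 0.0008355 mol in a total volume of 0.02959 L.
[OH^-] = 0.0008355/0.02959 = 0.02824 M, so pOH = 1.55 and pH = 14.00 - 1.55 = 12.45.

12.45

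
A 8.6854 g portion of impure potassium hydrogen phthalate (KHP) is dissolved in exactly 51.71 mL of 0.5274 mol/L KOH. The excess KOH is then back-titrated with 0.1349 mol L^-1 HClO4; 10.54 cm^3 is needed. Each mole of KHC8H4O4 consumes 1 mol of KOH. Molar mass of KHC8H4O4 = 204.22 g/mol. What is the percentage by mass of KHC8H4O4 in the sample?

60.8%

Total n(KOH) added = 0.5274 x 0.05171 = 0.02727 mol.
n(HClO4) used = 0.1349 x 0.01054 = 0.001422 mol, which equals the excess n(KOH).
So n(KOH) consumed by the sample = 0.02727 - 0.001422 = 0.02585 mol.
n(KHC8H4O4) = 0.02585 / 1 = 0.02585 mol.
mass KHC8H4O4 = 0.02585 x 204.22 = 5.279 g, so %KHC8H4O4 = 5.279/8.6854 x 100 = 60.8%.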